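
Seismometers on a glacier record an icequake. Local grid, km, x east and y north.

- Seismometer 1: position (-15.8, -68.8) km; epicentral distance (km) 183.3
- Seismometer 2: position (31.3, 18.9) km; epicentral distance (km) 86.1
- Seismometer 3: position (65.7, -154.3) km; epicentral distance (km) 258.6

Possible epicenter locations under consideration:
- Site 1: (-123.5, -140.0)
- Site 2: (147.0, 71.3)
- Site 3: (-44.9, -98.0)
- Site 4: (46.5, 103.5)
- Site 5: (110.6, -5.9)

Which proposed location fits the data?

Site 4

For each candidate, compare |candidate − station| to the reported distance:
Site 1: residuals Seismometer 1 54.2, Seismometer 2 135.7, Seismometer 3 68.9 → max 135.7 km
Site 2: residuals Seismometer 1 31.5, Seismometer 2 40.9, Seismometer 3 18.8 → max 40.9 km
Site 3: residuals Seismometer 1 142.1, Seismometer 2 53.4, Seismometer 3 134.5 → max 142.1 km
Site 4: residuals Seismometer 1 0.1, Seismometer 2 0.1, Seismometer 3 0.1 → max 0.1 km
Site 5: residuals Seismometer 1 42.1, Seismometer 2 3.0, Seismometer 3 103.6 → max 103.6 km
Only Site 4 has all residuals ≈ 0.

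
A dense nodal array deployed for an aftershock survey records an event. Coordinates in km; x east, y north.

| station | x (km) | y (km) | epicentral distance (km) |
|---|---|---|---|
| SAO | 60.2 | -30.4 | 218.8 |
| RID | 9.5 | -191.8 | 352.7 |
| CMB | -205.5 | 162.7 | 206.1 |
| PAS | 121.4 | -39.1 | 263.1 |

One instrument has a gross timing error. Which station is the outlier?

CMB

Solve using three stations at a time. Using SAO, RID, PAS (subtract circle equations pairwise → linear system) gives (x, y) ≈ (-56.7, 154.7).
Distances from that point to each station vs reported:
  SAO: calculated 218.9 vs reported 218.8 → residual 0.1 km
  RID: calculated 352.8 vs reported 352.7 → residual 0.1 km
  CMB: calculated 149.0 vs reported 206.1 → residual 57.1 km
  PAS: calculated 263.2 vs reported 263.1 → residual 0.1 km
SAO, RID, PAS are mutually consistent (residuals ≈ 0); CMB is off by 57.1 km.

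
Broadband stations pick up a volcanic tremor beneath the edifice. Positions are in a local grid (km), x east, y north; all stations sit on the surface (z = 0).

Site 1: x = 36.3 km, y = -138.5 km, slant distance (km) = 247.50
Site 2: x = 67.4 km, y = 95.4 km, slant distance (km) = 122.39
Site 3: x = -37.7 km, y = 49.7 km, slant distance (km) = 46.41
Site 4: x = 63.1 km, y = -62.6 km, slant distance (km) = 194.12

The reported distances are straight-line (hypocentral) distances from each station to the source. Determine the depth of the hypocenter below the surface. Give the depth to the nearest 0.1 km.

11.3 km

Each station gives a sphere (x−x_i)² + (y−y_i)² + z² = d_i² (stations at z=0).
Subtracting the Site 1 sphere from Site 2 and Site 3: z² cancels, leaving linear equations in x and y:
62.2 x + 467.8 y = 39420.92
-148.0 x + 376.4 y = 42493.80
Solving: x ≈ -54.406, y ≈ 91.503 km (keep extra digits for the depth step; rounded: -54.4, 91.5).
Then from the Site 1 sphere: z² = 247.50² − (x − 36.3)² − (y + 138.5)² with x = -54.406, y = 91.503, so z ≈ 11.282 ≈ 11.3 km.
Check against Site 4 (with the unrounded solution): distance 194.12 ≈ 194.12 km. ✓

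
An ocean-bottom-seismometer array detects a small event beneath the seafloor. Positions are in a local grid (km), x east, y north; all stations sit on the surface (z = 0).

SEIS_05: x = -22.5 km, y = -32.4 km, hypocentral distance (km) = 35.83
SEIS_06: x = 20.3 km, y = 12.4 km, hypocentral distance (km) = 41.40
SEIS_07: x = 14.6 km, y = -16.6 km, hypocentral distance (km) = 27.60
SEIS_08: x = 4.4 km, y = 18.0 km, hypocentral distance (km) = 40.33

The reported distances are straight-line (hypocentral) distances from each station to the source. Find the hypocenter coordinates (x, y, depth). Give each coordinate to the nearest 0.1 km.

(-1.0, -14.9, 22.7)

Each station gives a sphere (x−x_i)² + (y−y_i)² + z² = d_i² (stations at z=0).
Subtracting the SEIS_05 sphere from SEIS_06 and SEIS_07: z² cancels, leaving linear equations in x and y:
85.6 x + 89.6 y = -1420.33
74.2 x + 31.6 y = -545.26
Solving: x ≈ -1.007, y ≈ -14.889 km (keep extra digits for the depth step; rounded: -1.0, -14.9).
Then from the SEIS_05 sphere: z² = 35.83² − (x + 22.5)² − (y + 32.4)² with x = -1.007, y = -14.889, so z ≈ 22.698 ≈ 22.7 km.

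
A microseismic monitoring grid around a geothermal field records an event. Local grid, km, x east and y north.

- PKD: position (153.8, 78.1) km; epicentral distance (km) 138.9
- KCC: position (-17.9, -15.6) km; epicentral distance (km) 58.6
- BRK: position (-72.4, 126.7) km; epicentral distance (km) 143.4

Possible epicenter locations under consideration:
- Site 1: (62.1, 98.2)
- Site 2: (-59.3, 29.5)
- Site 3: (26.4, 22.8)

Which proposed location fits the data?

Site 3

For each candidate, compare |candidate − station| to the reported distance:
Site 1: residuals PKD 45.0, KCC 80.5, BRK 5.9 → max 80.5 km
Site 2: residuals PKD 79.7, KCC 2.6, BRK 45.3 → max 79.7 km
Site 3: residuals PKD 0.0, KCC 0.0, BRK 0.0 → max 0.0 km
Only Site 3 has all residuals ≈ 0.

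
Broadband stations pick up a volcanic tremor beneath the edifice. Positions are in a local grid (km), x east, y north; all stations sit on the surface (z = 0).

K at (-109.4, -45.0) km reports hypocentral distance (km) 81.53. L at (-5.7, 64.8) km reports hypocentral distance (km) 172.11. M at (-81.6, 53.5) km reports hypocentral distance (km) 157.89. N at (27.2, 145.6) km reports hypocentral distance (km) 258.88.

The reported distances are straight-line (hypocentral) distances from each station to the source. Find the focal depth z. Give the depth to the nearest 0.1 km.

Each station gives a sphere (x−x_i)² + (y−y_i)² + z² = d_i² (stations at z=0).
Subtracting the K sphere from L and M: z² cancels, leaving linear equations in x and y:
207.4 x + 219.6 y = -32736.54
55.6 x + 197.0 y = -22754.66
Solving: x ≈ -50.690, y ≈ -101.199 km (keep extra digits for the depth step; rounded: -50.7, -101.2).
Then from the K sphere: z² = 81.53² − (x + 109.4)² − (y + 45.0)² with x = -50.690, y = -101.199, so z ≈ 6.477 ≈ 6.5 km.

depth ≈ 6.5 km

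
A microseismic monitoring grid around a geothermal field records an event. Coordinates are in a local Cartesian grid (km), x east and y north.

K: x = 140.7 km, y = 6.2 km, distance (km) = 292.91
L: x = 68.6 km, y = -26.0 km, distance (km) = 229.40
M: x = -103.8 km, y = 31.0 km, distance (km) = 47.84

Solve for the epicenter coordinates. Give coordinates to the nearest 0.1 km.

Circle about each station: (x − 140.7)² + (y − 6.2)² = 292.91²; (x − 68.6)² + (y + 26.0)² = 229.40²; (x + 103.8)² + (y − 31.0)² = 47.84².
Subtracting the K equation from the L and M equations removes the quadratic terms:
-144.2 x − 64.4 y = 18718.94
-489.0 x + 49.6 y = 75408.11
Solving the 2×2 system: x ≈ -149.7, y ≈ 44.5 km.
Check against K (with the unrounded x, y): √((x − 140.7)²+(y − 6.2)²) = 292.91 ≈ 292.91 km. ✓

x ≈ -149.7 km, y ≈ 44.5 km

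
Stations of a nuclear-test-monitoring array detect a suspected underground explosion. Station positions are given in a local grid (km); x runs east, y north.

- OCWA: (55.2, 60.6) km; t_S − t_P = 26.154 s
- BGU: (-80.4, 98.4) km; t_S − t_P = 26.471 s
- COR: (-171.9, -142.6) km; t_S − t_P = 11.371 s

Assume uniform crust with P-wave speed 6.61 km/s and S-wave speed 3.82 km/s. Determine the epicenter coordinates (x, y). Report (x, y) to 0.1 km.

x ≈ -69.0 km, y ≈ -140.9 km

Distance from S−P lag: d = Δt · v_P v_S / (v_P − v_S) = Δt · (6.61·3.82)/(6.61−3.82) ≈ 9.0503·Δt.
So d_OCWA = 236.70, d_BGU = 239.57, d_COR = 102.91 km.
Circle about each station: (x − 55.2)² + (y − 60.6)² = 236.70²; (x + 80.4)² + (y − 98.4)² = 239.57²; (x + 171.9)² + (y + 142.6)² = 102.91².
Subtracting the OCWA equation from the BGU and COR equations removes the quadratic terms:
-271.2 x + 75.6 y = 8060.43
-454.2 x − 406.4 y = 88601.39
Solving the 2×2 system: x ≈ -69.0, y ≈ -140.9 km.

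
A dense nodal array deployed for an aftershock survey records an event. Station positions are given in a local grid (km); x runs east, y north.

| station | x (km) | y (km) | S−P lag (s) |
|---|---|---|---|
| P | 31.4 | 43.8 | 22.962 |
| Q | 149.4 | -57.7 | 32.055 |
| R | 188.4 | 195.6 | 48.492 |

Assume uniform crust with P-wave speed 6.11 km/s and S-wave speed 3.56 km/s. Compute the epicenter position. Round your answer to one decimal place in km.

Distance from S−P lag: d = Δt · v_P v_S / (v_P − v_S) = Δt · (6.11·3.56)/(6.11−3.56) ≈ 8.5300·Δt.
So d_P = 195.87, d_Q = 273.43, d_R = 413.64 km.
Circle about each station: (x − 31.4)² + (y − 43.8)² = 195.87²; (x − 149.4)² + (y + 57.7)² = 273.43²; (x − 188.4)² + (y − 195.6)² = 413.64².
Subtracting pairs of circle equations eliminates x²+y² and gives linear equations (the radical axes):
236.0 x − 203.0 y = -13653.66
314.0 x + 303.6 y = -61883.47
Solving the 2×2 system: x ≈ -123.4, y ≈ -76.2 km.

x ≈ -123.4 km, y ≈ -76.2 km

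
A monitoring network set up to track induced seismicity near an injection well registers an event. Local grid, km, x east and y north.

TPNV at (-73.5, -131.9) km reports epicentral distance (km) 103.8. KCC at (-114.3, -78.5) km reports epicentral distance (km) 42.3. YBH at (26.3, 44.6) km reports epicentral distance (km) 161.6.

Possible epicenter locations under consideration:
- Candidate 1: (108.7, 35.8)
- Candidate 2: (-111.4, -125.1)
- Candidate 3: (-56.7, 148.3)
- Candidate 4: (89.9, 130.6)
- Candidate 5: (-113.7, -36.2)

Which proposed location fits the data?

Candidate 5

For each candidate, compare |candidate − station| to the reported distance:
Candidate 1: residuals TPNV 143.8, KCC 208.3, YBH 78.7 → max 208.3 km
Candidate 2: residuals TPNV 65.3, KCC 4.4, YBH 56.9 → max 65.3 km
Candidate 3: residuals TPNV 176.9, KCC 191.7, YBH 28.8 → max 191.7 km
Candidate 4: residuals TPNV 205.4, KCC 250.0, YBH 54.6 → max 250.0 km
Candidate 5: residuals TPNV 0.0, KCC 0.0, YBH 0.0 → max 0.0 km
Only Candidate 5 has all residuals ≈ 0.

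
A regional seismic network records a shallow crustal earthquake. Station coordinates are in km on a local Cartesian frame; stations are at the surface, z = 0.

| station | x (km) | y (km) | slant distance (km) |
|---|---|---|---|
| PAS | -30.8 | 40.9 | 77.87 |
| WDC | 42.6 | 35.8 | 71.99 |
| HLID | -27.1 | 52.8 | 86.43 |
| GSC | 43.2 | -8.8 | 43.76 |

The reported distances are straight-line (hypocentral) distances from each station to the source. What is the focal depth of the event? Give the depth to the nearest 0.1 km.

depth ≈ 20.7 km

Each station gives a sphere (x−x_i)² + (y−y_i)² + z² = d_i² (stations at z=0).
Subtracting the PAS sphere from WDC and HLID: z² cancels, leaving linear equations in x and y:
146.8 x − 10.2 y = 1356.13
7.4 x + 23.8 y = -505.61
Solving: x ≈ 7.598, y ≈ -23.606 km (keep extra digits for the depth step; rounded: 7.6, -23.6).
Then from the PAS sphere: z² = 77.87² − (x + 30.8)² − (y − 40.9)² with x = 7.598, y = -23.606, so z ≈ 20.696 ≈ 20.7 km.
Check against GSC (with the unrounded solution): distance 43.76 ≈ 43.76 km. ✓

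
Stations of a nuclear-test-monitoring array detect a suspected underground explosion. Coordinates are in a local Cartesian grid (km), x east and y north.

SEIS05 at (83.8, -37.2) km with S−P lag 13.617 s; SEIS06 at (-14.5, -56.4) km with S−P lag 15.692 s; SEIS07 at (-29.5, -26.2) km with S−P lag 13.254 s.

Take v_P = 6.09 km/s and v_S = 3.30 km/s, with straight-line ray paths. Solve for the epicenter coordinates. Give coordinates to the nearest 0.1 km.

Distance from S−P lag: d = Δt · v_P v_S / (v_P − v_S) = Δt · (6.09·3.30)/(6.09−3.30) ≈ 7.2032·Δt.
So d_SEIS05 = 98.09, d_SEIS06 = 113.03, d_SEIS07 = 95.47 km.
Circle about each station: (x − 83.8)² + (y + 37.2)² = 98.09²; (x + 14.5)² + (y + 56.4)² = 113.03²; (x + 29.5)² + (y + 26.2)² = 95.47².
Subtracting the SEIS05 equation from the SEIS06 and SEIS07 equations removes the quadratic terms:
-196.6 x − 38.4 y = -8169.20
-226.6 x + 22.0 y = -6342.46
Solving the 2×2 system: x ≈ 32.5, y ≈ 46.4 km.

(32.5, 46.4)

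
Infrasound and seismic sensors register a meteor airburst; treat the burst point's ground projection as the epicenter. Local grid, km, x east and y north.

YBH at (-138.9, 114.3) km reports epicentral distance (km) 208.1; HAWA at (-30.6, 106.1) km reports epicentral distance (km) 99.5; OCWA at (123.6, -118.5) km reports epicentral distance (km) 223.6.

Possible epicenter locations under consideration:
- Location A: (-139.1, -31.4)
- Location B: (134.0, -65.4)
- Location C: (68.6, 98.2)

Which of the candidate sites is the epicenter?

Location C

For each candidate, compare |candidate − station| to the reported distance:
Location A: residuals YBH 62.4, HAWA 75.7, OCWA 53.2 → max 75.7 km
Location B: residuals YBH 118.7, HAWA 138.2, OCWA 169.5 → max 169.5 km
Location C: residuals YBH 0.0, HAWA 0.0, OCWA 0.0 → max 0.0 km
Only Location C has all residuals ≈ 0.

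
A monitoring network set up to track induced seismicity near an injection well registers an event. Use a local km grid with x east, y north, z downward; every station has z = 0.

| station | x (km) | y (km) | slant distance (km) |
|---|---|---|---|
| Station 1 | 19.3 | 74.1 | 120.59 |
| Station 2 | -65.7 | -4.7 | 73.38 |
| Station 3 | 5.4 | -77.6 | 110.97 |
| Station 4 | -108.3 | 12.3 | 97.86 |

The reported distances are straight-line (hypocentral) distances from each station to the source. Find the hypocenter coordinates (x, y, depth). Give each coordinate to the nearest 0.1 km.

Each station gives a sphere (x−x_i)² + (y−y_i)² + z² = d_i² (stations at z=0).
Subtracting the Station 1 sphere from Station 2 and Station 3: z² cancels, leaving linear equations in x and y:
-170.0 x − 157.6 y = 7632.60
-27.8 x − 303.4 y = 2415.23
Solving: x ≈ -41.001, y ≈ -4.204 km (keep extra digits for the depth step; rounded: -41.0, -4.2).
Then from the Station 1 sphere: z² = 120.59² − (x − 19.3)² − (y − 74.1)² with x = -41.001, y = -4.204, so z ≈ 69.096 ≈ 69.1 km.

(-41.0, -4.2, 69.1)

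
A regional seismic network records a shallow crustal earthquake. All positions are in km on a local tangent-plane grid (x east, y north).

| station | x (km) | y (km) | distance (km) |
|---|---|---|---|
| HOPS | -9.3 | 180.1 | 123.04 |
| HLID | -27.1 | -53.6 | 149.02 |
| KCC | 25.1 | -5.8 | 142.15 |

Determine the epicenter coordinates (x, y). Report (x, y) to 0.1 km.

Circle about each station: (x + 9.3)² + (y − 180.1)² = 123.04²; (x + 27.1)² + (y + 53.6)² = 149.02²; (x − 25.1)² + (y + 5.8)² = 142.15².
Subtracting the HOPS equation from the HLID and KCC equations removes the quadratic terms:
-35.6 x − 467.4 y = -35983.25
68.8 x − 371.8 y = -36926.63
Solving the 2×2 system: x ≈ -85.5, y ≈ 83.5 km.
Check against HOPS (with the unrounded x, y): √((x + 9.3)²+(y − 180.1)²) = 123.04 ≈ 123.04 km. ✓

(-85.5, 83.5)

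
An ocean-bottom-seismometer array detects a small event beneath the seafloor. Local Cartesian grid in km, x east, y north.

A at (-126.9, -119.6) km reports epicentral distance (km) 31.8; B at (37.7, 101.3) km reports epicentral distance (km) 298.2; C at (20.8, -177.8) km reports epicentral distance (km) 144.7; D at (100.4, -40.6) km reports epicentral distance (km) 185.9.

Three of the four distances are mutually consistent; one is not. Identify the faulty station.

D

Solve using three stations at a time. Using A, B, C (subtract circle equations pairwise → linear system) gives (x, y) ≈ (-121.4, -150.9).
Distances from that point to each station vs reported:
  A: calculated 31.8 vs reported 31.8 → residual 0.0 km
  B: calculated 298.2 vs reported 298.2 → residual 0.0 km
  C: calculated 144.7 vs reported 144.7 → residual 0.0 km
  D: calculated 247.7 vs reported 185.9 → residual 61.8 km
A, B, C are mutually consistent (residuals ≈ 0); D is off by 61.8 km.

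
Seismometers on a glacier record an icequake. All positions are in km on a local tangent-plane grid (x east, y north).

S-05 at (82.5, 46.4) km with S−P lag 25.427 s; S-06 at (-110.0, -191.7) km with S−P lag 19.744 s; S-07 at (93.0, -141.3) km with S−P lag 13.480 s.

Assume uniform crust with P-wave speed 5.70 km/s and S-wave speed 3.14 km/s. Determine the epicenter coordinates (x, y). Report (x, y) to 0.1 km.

(3.2, -112.7)

Distance from S−P lag: d = Δt · v_P v_S / (v_P − v_S) = Δt · (5.70·3.14)/(5.70−3.14) ≈ 6.9914·Δt.
So d_S-05 = 177.77, d_S-06 = 138.04, d_S-07 = 94.24 km.
Circle about each station: (x − 82.5)² + (y − 46.4)² = 177.77²; (x + 110.0)² + (y + 191.7)² = 138.04²; (x − 93.0)² + (y + 141.3)² = 94.24².
Subtracting the S-05 equation from the S-06 and S-07 equations removes the quadratic terms:
-385.0 x − 476.2 y = 52436.81
21.0 x − 375.4 y = 42376.48
Solving the 2×2 system: x ≈ 3.2, y ≈ -112.7 km.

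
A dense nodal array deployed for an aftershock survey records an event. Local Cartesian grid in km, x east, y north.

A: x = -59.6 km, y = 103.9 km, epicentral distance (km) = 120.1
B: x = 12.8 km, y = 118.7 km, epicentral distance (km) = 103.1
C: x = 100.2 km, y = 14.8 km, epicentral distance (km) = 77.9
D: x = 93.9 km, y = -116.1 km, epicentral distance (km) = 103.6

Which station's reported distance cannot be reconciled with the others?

Solve using three stations at a time. Using A, B, C (subtract circle equations pairwise → linear system) gives (x, y) ≈ (22.3, 16.0).
Distances from that point to each station vs reported:
  A: calculated 120.1 vs reported 120.1 → residual 0.0 km
  B: calculated 103.1 vs reported 103.1 → residual 0.0 km
  C: calculated 77.9 vs reported 77.9 → residual 0.0 km
  D: calculated 150.3 vs reported 103.6 → residual 46.7 km
A, B, C are mutually consistent (residuals ≈ 0); D is off by 46.7 km.

D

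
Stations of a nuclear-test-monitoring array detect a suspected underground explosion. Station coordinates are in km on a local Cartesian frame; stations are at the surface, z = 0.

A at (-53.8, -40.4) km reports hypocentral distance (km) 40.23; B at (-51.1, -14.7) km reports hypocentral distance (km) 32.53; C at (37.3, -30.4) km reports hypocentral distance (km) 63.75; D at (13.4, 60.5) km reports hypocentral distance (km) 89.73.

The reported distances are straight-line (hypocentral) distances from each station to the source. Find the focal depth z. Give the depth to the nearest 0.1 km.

depth ≈ 16.3 km

Each station gives a sphere (x−x_i)² + (y−y_i)² + z² = d_i² (stations at z=0).
Subtracting the A sphere from B and C: z² cancels, leaving linear equations in x and y:
5.4 x + 51.4 y = -1139.05
182.2 x + 20.0 y = -4656.76
Solving: x ≈ -23.396, y ≈ -19.703 km (keep extra digits for the depth step; rounded: -23.4, -19.7).
Then from the A sphere: z² = 40.23² − (x + 53.8)² − (y + 40.4)² with x = -23.396, y = -19.703, so z ≈ 16.300 ≈ 16.3 km.
Check against D (with the unrounded solution): distance 89.73 ≈ 89.73 km. ✓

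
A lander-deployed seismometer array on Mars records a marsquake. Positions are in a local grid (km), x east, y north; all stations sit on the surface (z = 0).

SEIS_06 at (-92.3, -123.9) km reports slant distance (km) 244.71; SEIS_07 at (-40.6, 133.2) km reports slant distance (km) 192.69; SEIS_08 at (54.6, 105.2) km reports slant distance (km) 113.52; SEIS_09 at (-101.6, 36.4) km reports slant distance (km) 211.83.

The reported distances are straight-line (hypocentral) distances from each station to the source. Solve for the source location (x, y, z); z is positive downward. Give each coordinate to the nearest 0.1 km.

Each station gives a sphere (x−x_i)² + (y−y_i)² + z² = d_i² (stations at z=0).
Subtracting the SEIS_06 sphere from SEIS_07 and SEIS_08: z² cancels, leaving linear equations in x and y:
103.4 x + 514.2 y = 18273.65
293.8 x + 458.2 y = 37173.89
Solving: x ≈ 103.592, y ≈ 14.707 km (keep extra digits for the depth step; rounded: 103.6, 14.7).
Then from the SEIS_06 sphere: z² = 244.71² − (x + 92.3)² − (y + 123.9)² with x = 103.592, y = 14.707, so z ≈ 47.931 ≈ 47.9 km.

x ≈ 103.6 km, y ≈ 14.7 km, depth ≈ 47.9 km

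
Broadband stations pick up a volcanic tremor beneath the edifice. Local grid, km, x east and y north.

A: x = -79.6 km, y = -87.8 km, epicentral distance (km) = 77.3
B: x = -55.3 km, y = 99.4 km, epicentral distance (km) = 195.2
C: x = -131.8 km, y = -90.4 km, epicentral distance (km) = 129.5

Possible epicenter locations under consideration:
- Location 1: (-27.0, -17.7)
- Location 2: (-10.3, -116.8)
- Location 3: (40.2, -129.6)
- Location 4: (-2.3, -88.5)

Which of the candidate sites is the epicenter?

Location 4

For each candidate, compare |candidate − station| to the reported distance:
Location 1: residuals A 10.3, B 74.7, C 2.0 → max 74.7 km
Location 2: residuals A 2.2, B 25.6, C 5.2 → max 25.6 km
Location 3: residuals A 49.6, B 52.9, C 46.9 → max 52.9 km
Location 4: residuals A 0.0, B 0.0, C 0.0 → max 0.0 km
Only Location 4 has all residuals ≈ 0.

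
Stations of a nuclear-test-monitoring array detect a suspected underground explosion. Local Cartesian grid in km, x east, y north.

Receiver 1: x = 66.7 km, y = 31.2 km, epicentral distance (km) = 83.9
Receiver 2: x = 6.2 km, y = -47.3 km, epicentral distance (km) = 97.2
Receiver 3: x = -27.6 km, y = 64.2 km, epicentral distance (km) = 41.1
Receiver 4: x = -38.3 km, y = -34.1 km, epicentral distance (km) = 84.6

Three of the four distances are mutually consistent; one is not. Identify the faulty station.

Receiver 3

Solve using three stations at a time. Using Receiver 1, Receiver 2, Receiver 4 (subtract circle equations pairwise → linear system) gives (x, y) ≈ (-15.6, 47.4).
Distances from that point to each station vs reported:
  Receiver 1: calculated 83.9 vs reported 83.9 → residual 0.0 km
  Receiver 2: calculated 97.2 vs reported 97.2 → residual 0.0 km
  Receiver 3: calculated 20.6 vs reported 41.1 → residual 20.5 km
  Receiver 4: calculated 84.6 vs reported 84.6 → residual 0.0 km
Receiver 1, Receiver 2, Receiver 4 are mutually consistent (residuals ≈ 0); Receiver 3 is off by 20.5 km.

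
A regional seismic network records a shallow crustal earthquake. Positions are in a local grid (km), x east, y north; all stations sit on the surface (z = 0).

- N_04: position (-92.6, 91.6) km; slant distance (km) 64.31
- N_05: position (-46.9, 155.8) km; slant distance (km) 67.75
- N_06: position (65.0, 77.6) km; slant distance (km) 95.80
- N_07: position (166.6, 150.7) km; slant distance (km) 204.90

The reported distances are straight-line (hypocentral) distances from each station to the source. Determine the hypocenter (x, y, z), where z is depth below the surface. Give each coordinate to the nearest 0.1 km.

(-29.2, 91.3, 10.8)

Each station gives a sphere (x−x_i)² + (y−y_i)² + z² = d_i² (stations at z=0).
Subtracting the N_04 sphere from N_05 and N_06: z² cancels, leaving linear equations in x and y:
91.4 x + 128.4 y = 9053.64
315.2 x − 28.0 y = -11760.42
Solving: x ≈ -29.201, y ≈ 91.297 km (keep extra digits for the depth step; rounded: -29.2, 91.3).
Then from the N_04 sphere: z² = 64.31² − (x + 92.6)² − (y − 91.6)² with x = -29.201, y = 91.297, so z ≈ 10.782 ≈ 10.8 km.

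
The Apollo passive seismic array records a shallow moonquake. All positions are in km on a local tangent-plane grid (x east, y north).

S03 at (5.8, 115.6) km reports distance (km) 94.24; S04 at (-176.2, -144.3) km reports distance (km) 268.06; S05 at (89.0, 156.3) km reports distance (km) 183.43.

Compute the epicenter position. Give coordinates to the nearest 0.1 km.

Circle about each station: (x − 5.8)² + (y − 115.6)² = 94.24²; (x + 176.2)² + (y + 144.3)² = 268.06²; (x − 89.0)² + (y − 156.3)² = 183.43².
Subtracting pairs of circle equations eliminates x²+y² and gives linear equations (the radical axes):
-364.0 x − 519.8 y = -24503.06
166.4 x + 81.4 y = -5811.70
Solving the 2×2 system: x ≈ -88.2, y ≈ 108.9 km.
Check against S03 (with the unrounded x, y): √((x − 5.8)²+(y − 115.6)²) = 94.24 ≈ 94.24 km. ✓

x ≈ -88.2 km, y ≈ 108.9 km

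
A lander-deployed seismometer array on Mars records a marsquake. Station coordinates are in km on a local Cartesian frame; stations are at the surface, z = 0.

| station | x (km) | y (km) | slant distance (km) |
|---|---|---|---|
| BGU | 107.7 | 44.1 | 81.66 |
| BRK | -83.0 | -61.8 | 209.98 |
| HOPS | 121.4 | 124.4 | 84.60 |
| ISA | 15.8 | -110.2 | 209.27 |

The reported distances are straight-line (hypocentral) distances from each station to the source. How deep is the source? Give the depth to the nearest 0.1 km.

Each station gives a sphere (x−x_i)² + (y−y_i)² + z² = d_i² (stations at z=0).
Subtracting the BGU sphere from BRK and HOPS: z² cancels, leaving linear equations in x and y:
-381.4 x − 211.8 y = -40259.10
27.4 x + 160.6 y = 16180.42
Solving: x ≈ 54.799, y ≈ 91.400 km (keep extra digits for the depth step; rounded: 54.8, 91.4).
Then from the BGU sphere: z² = 81.66² − (x − 107.7)² − (y − 44.1)² with x = 54.799, y = 91.400, so z ≈ 40.405 ≈ 40.4 km.
Check against ISA (with the unrounded solution): distance 209.28 ≈ 209.27 km. ✓

depth ≈ 40.4 km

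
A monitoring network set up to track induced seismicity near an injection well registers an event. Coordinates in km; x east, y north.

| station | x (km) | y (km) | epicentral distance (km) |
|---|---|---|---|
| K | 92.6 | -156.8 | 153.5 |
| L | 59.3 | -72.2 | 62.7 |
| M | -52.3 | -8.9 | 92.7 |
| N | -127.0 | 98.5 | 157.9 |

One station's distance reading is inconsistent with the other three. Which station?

Solve using three stations at a time. Using K, L, M (subtract circle equations pairwise → linear system) gives (x, y) ≈ (40.3, -12.5).
Distances from that point to each station vs reported:
  K: calculated 153.5 vs reported 153.5 → residual 0.0 km
  L: calculated 62.6 vs reported 62.7 → residual 0.1 km
  M: calculated 92.7 vs reported 92.7 → residual 0.0 km
  N: calculated 200.8 vs reported 157.9 → residual 42.9 km
K, L, M are mutually consistent (residuals ≈ 0); N is off by 42.9 km.

N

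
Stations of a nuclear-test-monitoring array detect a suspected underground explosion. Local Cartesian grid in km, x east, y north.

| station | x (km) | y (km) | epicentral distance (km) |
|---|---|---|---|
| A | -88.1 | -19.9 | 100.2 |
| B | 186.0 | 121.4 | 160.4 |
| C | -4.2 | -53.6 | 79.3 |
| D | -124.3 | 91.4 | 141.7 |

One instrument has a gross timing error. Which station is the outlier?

B

Solve using three stations at a time. Using A, C, D (subtract circle equations pairwise → linear system) gives (x, y) ≈ (1.3, 25.6).
Distances from that point to each station vs reported:
  A: calculated 100.3 vs reported 100.2 → residual 0.1 km
  B: calculated 208.1 vs reported 160.4 → residual 47.7 km
  C: calculated 79.4 vs reported 79.3 → residual 0.1 km
  D: calculated 141.7 vs reported 141.7 → residual 0.0 km
A, C, D are mutually consistent (residuals ≈ 0); B is off by 47.7 km.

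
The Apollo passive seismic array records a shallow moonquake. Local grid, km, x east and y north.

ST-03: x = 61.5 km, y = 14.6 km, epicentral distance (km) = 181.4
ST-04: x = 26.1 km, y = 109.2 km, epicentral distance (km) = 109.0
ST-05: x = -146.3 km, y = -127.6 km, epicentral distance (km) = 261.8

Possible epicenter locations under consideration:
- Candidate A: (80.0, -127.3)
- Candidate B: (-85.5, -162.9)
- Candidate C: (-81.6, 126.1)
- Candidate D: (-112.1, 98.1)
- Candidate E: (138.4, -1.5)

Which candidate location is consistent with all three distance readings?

Candidate C

For each candidate, compare |candidate − station| to the reported distance:
Candidate A: residuals ST-03 38.3, ST-04 133.6, ST-05 35.5 → max 133.6 km
Candidate B: residuals ST-03 49.1, ST-04 185.1, ST-05 191.5 → max 191.5 km
Candidate C: residuals ST-03 0.0, ST-04 0.0, ST-05 0.0 → max 0.0 km
Candidate D: residuals ST-03 11.2, ST-04 29.6, ST-05 33.5 → max 33.5 km
Candidate E: residuals ST-03 102.8, ST-04 48.7, ST-05 49.6 → max 102.8 km
Only Candidate C has all residuals ≈ 0.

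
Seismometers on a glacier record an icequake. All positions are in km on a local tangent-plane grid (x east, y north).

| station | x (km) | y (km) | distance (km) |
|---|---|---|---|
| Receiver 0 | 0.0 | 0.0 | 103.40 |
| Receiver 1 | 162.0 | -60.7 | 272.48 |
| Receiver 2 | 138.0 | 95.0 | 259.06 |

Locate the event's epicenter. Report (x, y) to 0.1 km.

Circle about each station: x² + y² = 103.40²; (x − 162.0)² + (y + 60.7)² = 272.48²; (x − 138.0)² + (y − 95.0)² = 259.06².
Subtracting pairs of circle equations eliminates x²+y² and gives linear equations (the radical axes):
324.0 x − 121.4 y = -33625.30
276.0 x + 190.0 y = -28351.52
Solving the 2×2 system: x ≈ -103.4, y ≈ 1.0 km.

(-103.4, 1.0)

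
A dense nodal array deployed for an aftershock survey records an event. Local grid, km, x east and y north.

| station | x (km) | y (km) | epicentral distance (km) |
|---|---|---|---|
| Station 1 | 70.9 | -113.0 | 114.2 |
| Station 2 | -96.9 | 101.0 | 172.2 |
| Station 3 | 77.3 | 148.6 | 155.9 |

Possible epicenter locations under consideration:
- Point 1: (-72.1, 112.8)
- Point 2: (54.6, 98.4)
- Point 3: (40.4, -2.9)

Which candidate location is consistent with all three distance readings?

Point 3

For each candidate, compare |candidate − station| to the reported distance:
Point 1: residuals Station 1 153.1, Station 2 144.7, Station 3 2.3 → max 153.1 km
Point 2: residuals Station 1 97.8, Station 2 20.7, Station 3 100.8 → max 100.8 km
Point 3: residuals Station 1 0.0, Station 2 0.0, Station 3 0.0 → max 0.0 km
Only Point 3 has all residuals ≈ 0.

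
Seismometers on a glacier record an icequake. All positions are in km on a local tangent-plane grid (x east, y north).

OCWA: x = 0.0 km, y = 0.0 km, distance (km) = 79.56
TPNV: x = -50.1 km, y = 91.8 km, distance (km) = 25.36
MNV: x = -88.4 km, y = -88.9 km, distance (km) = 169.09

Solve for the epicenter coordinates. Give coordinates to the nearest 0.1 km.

-34.9 km east, 71.5 km north

Circle about each station: x² + y² = 79.56²; (x + 50.1)² + (y − 91.8)² = 25.36²; (x + 88.4)² + (y + 88.9)² = 169.09².
Subtracting the OCWA equation from the TPNV and MNV equations removes the quadratic terms:
-100.2 x + 183.6 y = 16623.91
-176.8 x − 177.8 y = -6543.86
Solving the 2×2 system: x ≈ -34.9, y ≈ 71.5 km.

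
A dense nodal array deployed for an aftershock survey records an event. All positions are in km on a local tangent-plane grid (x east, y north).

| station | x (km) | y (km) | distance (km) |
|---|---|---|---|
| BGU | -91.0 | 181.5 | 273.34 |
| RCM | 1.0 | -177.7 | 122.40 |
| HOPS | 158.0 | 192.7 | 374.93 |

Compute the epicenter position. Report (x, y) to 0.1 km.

Circle about each station: (x + 91.0)² + (y − 181.5)² = 273.34²; (x − 1.0)² + (y + 177.7)² = 122.40²; (x − 158.0)² + (y − 192.7)² = 374.93².
Subtracting pairs of circle equations eliminates x²+y² and gives linear equations (the radical axes):
184.0 x − 718.4 y = 50088.04
498.0 x + 22.4 y = -44983.71
Solving the 2×2 system: x ≈ -86.2, y ≈ -91.8 km.

-86.2 km east, -91.8 km north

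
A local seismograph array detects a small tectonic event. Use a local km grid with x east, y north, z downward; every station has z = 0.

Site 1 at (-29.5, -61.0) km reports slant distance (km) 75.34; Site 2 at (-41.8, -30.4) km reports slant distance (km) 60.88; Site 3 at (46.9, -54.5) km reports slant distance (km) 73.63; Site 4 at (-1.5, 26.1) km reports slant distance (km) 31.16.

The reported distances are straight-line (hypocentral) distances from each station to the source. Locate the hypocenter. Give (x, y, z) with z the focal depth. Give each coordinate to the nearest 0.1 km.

Each station gives a sphere (x−x_i)² + (y−y_i)² + z² = d_i² (stations at z=0).
Subtracting the Site 1 sphere from Site 2 and Site 3: z² cancels, leaving linear equations in x and y:
-24.6 x + 61.2 y = 49.89
152.8 x + 13.0 y = 833.35
Solving: x ≈ 5.206, y ≈ 2.908 km (keep extra digits for the depth step; rounded: 5.2, 2.9).
Then from the Site 1 sphere: z² = 75.34² − (x + 29.5)² − (y + 61.0)² with x = 5.206, y = 2.908, so z ≈ 19.682 ≈ 19.7 km.

x ≈ 5.2 km, y ≈ 2.9 km, depth ≈ 19.7 km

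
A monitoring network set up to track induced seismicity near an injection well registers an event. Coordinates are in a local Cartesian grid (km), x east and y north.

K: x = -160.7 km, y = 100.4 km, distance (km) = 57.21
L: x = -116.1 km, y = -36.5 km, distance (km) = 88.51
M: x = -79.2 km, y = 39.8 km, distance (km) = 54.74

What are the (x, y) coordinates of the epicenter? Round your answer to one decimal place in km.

Circle about each station: (x + 160.7)² + (y − 100.4)² = 57.21²; (x + 116.1)² + (y + 36.5)² = 88.51²; (x + 79.2)² + (y − 39.8)² = 54.74².
Subtracting the K equation from the L and M equations removes the quadratic terms:
89.2 x − 273.8 y = -25654.23
163.0 x − 121.2 y = -27771.45
Solving the 2×2 system: x ≈ -132.9, y ≈ 50.4 km.

-132.9 km east, 50.4 km north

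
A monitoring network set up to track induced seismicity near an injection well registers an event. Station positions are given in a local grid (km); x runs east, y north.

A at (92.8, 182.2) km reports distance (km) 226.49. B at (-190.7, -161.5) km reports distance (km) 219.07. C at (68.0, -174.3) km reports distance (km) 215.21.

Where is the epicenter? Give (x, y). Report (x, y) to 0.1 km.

Circle about each station: (x − 92.8)² + (y − 182.2)² = 226.49²; (x + 190.7)² + (y + 161.5)² = 219.07²; (x − 68.0)² + (y + 174.3)² = 215.21².
Subtracting pairs of circle equations eliminates x²+y² and gives linear equations (the radical axes):
-567.0 x − 687.4 y = 23946.12
-49.6 x − 713.0 y = -1821.81
Solving the 2×2 system: x ≈ -49.5, y ≈ 6.0 km.
Check against A (with the unrounded x, y): √((x − 92.8)²+(y − 182.2)²) = 226.49 ≈ 226.49 km. ✓

-49.5 km east, 6.0 km north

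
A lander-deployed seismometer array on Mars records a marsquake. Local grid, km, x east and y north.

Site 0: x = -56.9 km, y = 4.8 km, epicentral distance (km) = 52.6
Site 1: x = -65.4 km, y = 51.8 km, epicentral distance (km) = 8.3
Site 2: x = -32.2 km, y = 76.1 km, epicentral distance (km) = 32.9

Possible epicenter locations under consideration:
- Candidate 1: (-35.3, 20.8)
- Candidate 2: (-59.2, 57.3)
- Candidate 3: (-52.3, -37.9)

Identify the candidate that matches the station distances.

For each candidate, compare |candidate − station| to the reported distance:
Candidate 1: residuals Site 0 25.7, Site 1 34.9, Site 2 22.5 → max 34.9 km
Candidate 2: residuals Site 0 0.0, Site 1 0.0, Site 2 0.0 → max 0.0 km
Candidate 3: residuals Site 0 9.7, Site 1 82.4, Site 2 82.9 → max 82.9 km
Only Candidate 2 has all residuals ≈ 0.

Candidate 2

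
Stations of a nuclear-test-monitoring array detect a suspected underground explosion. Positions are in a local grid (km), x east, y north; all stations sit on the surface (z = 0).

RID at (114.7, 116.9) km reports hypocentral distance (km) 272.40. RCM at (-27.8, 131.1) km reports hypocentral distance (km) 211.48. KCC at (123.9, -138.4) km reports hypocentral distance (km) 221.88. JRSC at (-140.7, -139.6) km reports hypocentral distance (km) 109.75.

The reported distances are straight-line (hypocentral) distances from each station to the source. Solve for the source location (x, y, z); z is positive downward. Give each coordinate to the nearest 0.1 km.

(-79.0, -66.8, 54.2)

Each station gives a sphere (x−x_i)² + (y−y_i)² + z² = d_i² (stations at z=0).
Subtracting the RID sphere from RCM and KCC: z² cancels, leaving linear equations in x and y:
-285.0 x + 28.4 y = 20616.32
18.4 x − 510.6 y = 32655.10
Solving: x ≈ -78.995, y ≈ -66.801 km (keep extra digits for the depth step; rounded: -79.0, -66.8).
Then from the RID sphere: z² = 272.40² − (x − 114.7)² − (y − 116.9)² with x = -78.995, y = -66.801, so z ≈ 54.203 ≈ 54.2 km.
Check against JRSC (with the unrounded solution): distance 109.75 ≈ 109.75 km. ✓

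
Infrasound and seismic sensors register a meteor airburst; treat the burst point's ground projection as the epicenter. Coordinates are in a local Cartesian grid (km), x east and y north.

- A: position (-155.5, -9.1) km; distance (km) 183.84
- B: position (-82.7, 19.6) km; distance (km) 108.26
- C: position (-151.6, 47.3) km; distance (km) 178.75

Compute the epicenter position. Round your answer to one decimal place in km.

(25.5, 23.1)

Circle about each station: (x + 155.5)² + (y + 9.1)² = 183.84²; (x + 82.7)² + (y − 19.6)² = 108.26²; (x + 151.6)² + (y − 47.3)² = 178.75².
Subtracting pairs of circle equations eliminates x²+y² and gives linear equations (the radical axes):
145.6 x + 57.4 y = 5037.31
7.8 x + 112.8 y = 2802.37
Solving the 2×2 system: x ≈ 25.5, y ≈ 23.1 km.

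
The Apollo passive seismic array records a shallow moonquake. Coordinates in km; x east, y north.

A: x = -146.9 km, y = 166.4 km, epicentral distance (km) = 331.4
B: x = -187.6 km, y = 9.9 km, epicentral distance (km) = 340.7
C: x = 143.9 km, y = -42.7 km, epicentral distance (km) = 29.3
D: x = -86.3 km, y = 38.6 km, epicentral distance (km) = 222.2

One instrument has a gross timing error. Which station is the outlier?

Solve using three stations at a time. Using A, C, D (subtract circle equations pairwise → linear system) gives (x, y) ≈ (128.6, -17.7).
Distances from that point to each station vs reported:
  A: calculated 331.4 vs reported 331.4 → residual 0.0 km
  B: calculated 317.4 vs reported 340.7 → residual 23.3 km
  C: calculated 29.3 vs reported 29.3 → residual 0.0 km
  D: calculated 222.2 vs reported 222.2 → residual 0.0 km
A, C, D are mutually consistent (residuals ≈ 0); B is off by 23.3 km.

B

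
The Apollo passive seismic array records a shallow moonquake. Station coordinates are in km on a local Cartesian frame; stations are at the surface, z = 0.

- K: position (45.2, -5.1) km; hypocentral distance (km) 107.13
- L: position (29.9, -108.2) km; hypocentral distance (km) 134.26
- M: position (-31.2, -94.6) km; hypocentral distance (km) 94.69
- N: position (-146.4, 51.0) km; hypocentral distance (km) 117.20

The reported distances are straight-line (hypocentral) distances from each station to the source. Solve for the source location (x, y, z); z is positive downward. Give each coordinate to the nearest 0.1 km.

x ≈ -54.7 km, y ≈ -11.2 km, depth ≈ 38.2 km

Each station gives a sphere (x−x_i)² + (y−y_i)² + z² = d_i² (stations at z=0).
Subtracting the K sphere from L and M: z² cancels, leaving linear equations in x and y:
-30.6 x − 206.2 y = 3983.29
-152.8 x − 179.0 y = 10364.19
Solving: x ≈ -54.710, y ≈ -11.199 km (keep extra digits for the depth step; rounded: -54.7, -11.2).
Then from the K sphere: z² = 107.13² − (x − 45.2)² − (y + 5.1)² with x = -54.710, y = -11.199, so z ≈ 38.179 ≈ 38.2 km.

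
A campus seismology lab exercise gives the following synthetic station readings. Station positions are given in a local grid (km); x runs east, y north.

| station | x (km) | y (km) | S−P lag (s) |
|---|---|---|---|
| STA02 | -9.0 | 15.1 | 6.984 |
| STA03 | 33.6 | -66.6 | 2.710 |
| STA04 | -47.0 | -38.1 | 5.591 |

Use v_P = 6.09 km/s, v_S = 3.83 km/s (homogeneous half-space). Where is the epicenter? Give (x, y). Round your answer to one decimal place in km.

Distance from S−P lag: d = Δt · v_P v_S / (v_P − v_S) = Δt · (6.09·3.83)/(6.09−3.83) ≈ 10.3207·Δt.
So d_STA02 = 72.08, d_STA03 = 27.97, d_STA04 = 57.70 km.
Circle about each station: (x + 9.0)² + (y − 15.1)² = 72.08²; (x − 33.6)² + (y + 66.6)² = 27.97²; (x + 47.0)² + (y + 38.1)² = 57.70².
Subtracting pairs of circle equations eliminates x²+y² and gives linear equations (the radical axes):
85.2 x − 163.4 y = 9668.72
-76.0 x − 106.4 y = 5217.84
Solving the 2×2 system: x ≈ 8.2, y ≈ -54.9 km.

x ≈ 8.2 km, y ≈ -54.9 km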